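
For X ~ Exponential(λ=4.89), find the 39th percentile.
0.1011

We have X ~ Exponential(λ=4.89).

We want to find x such that P(X ≤ x) = 0.39.

This is the 39th percentile, which means 39% of values fall below this point.

Using the inverse CDF (quantile function):
x = F⁻¹(0.39) = 0.1011

Verification: P(X ≤ 0.1011) = 0.39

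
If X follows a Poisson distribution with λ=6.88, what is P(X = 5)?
0.132073

We have X ~ Poisson(λ=6.88).

For a Poisson distribution, the PMF gives us the probability of each outcome.

Using the PMF formula:
P(X = 5) = 0.132073

Rounded to 4 decimal places: 0.1321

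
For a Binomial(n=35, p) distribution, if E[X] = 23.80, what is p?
p = 0.68

For a Binomial(n, p) distribution:
E[X] = n × p

Given n = 35 and E[X] = 23.80:
23.80 = 35 × p
p = 23.80 / 35 = 0.68

Verification: Binomial(35, 0.68) has E[X] = 23.80 ✓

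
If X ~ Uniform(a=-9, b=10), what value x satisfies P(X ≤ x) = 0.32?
-2.9200

We have X ~ Uniform(a=-9, b=10).

We want to find x such that P(X ≤ x) = 0.32.

This is the 32nd percentile, which means 32% of values fall below this point.

Using the inverse CDF (quantile function):
x = F⁻¹(0.32) = -2.9200

Verification: P(X ≤ -2.9200) = 0.32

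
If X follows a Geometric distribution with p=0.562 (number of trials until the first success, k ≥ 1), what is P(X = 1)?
0.562000

We have X ~ Geometric(p=0.562) (number of trials until the first success, k ≥ 1).

For a Geometric distribution, the PMF gives us the probability of each outcome.

Using the PMF formula:
P(X = 1) = 0.562000

Rounded to 4 decimal places: 0.5620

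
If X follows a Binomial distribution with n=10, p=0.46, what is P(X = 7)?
0.082351

We have X ~ Binomial(n=10, p=0.46).

For a Binomial distribution, the PMF gives us the probability of each outcome.

Using the PMF formula:
P(X = 7) = 0.082351

Rounded to 4 decimal places: 0.0824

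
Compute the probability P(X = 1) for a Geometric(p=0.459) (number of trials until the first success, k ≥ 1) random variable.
0.459000

We have X ~ Geometric(p=0.459) (number of trials until the first success, k ≥ 1).

For a Geometric distribution, the PMF gives us the probability of each outcome.

Using the PMF formula:
P(X = 1) = 0.459000

Rounded to 4 decimal places: 0.4590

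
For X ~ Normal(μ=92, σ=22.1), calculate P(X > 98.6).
0.382606

We have X ~ Normal(μ=92, σ=22.1).

P(X > 98.6) = 1 - P(X ≤ 98.6)
                = 1 - F(98.6)
                = 1 - 0.617394
                = 0.382606

So there's approximately a 38.3% chance that X exceeds 98.6.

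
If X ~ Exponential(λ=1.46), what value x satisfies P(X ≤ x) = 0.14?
0.1033

We have X ~ Exponential(λ=1.46).

We want to find x such that P(X ≤ x) = 0.14.

This is the 14th percentile, which means 14% of values fall below this point.

Using the inverse CDF (quantile function):
x = F⁻¹(0.14) = 0.1033

Verification: P(X ≤ 0.1033) = 0.14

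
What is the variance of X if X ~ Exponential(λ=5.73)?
0.0305

We have X ~ Exponential(λ=5.73).

For an Exponential distribution with λ=5.73:
Var(X) = 0.0305

The variance measures the spread of the distribution around the mean.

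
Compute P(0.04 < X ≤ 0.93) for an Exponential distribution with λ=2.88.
0.822515

We have X ~ Exponential(λ=2.88).

To find P(0.04 < X ≤ 0.93), we use:
P(0.04 < X ≤ 0.93) = P(X ≤ 0.93) - P(X ≤ 0.04)
                 = F(0.93) - F(0.04)
                 = 0.931327 - 0.108812
                 = 0.822515

So there's approximately a 82.3% chance that X falls in this range.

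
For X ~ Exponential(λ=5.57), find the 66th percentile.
0.1937

We have X ~ Exponential(λ=5.57).

We want to find x such that P(X ≤ x) = 0.66.

This is the 66th percentile, which means 66% of values fall below this point.

Using the inverse CDF (quantile function):
x = F⁻¹(0.66) = 0.1937

Verification: P(X ≤ 0.1937) = 0.66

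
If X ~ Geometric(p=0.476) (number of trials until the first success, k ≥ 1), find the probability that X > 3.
0.143878

We have X ~ Geometric(p=0.476) (number of trials until the first success, k ≥ 1).

P(X > 3) = 1 - P(X ≤ 3)
                = 1 - F(3)
                = 1 - 0.856122
                = 0.143878

So there's approximately a 14.4% chance that X exceeds 3.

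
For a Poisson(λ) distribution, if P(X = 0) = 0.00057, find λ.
λ = 7.4699

For a Poisson(λ) distribution, the PMF at 0 is:
P(X = 0) = λ^0 e^(-λ) / 0! = e^(-λ)

Given P(X = 0) = 0.00057:
e^(-λ) = 0.00057
-λ = ln(0.00057)
λ = -ln(0.00057) = 7.4699

Verification: e^(-7.4699) = 0.00057 ✓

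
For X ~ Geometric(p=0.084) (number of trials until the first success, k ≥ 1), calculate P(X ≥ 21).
0.172946

We have X ~ Geometric(p=0.084) (number of trials until the first success, k ≥ 1).

For discrete distributions, P(X ≥ 21) = 1 - P(X ≤ 20).

P(X ≤ 20) = 0.827054
P(X ≥ 21) = 1 - 0.827054 = 0.172946

So there's approximately a 17.3% chance that X is at least 21.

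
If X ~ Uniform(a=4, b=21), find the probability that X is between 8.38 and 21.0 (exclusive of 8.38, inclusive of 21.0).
0.742353

We have X ~ Uniform(a=4, b=21).

To find P(8.38 < X ≤ 21.0), we use:
P(8.38 < X ≤ 21.0) = P(X ≤ 21.0) - P(X ≤ 8.38)
                 = F(21.0) - F(8.38)
                 = 1.000000 - 0.257647
                 = 0.742353

So there's approximately a 74.2% chance that X falls in this range.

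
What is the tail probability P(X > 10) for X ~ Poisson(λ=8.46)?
0.232238

We have X ~ Poisson(λ=8.46).

P(X > 10) = 1 - P(X ≤ 10)
                = 1 - F(10)
                = 1 - 0.767762
                = 0.232238

So there's approximately a 23.2% chance that X exceeds 10.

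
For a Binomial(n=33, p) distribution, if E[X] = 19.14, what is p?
p = 0.58

For a Binomial(n, p) distribution:
E[X] = n × p

Given n = 33 and E[X] = 19.14:
19.14 = 33 × p
p = 19.14 / 33 = 0.58

Verification: Binomial(33, 0.58) has E[X] = 19.14 ✓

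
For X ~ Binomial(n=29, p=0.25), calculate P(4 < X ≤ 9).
0.718371

We have X ~ Binomial(n=29, p=0.25).

To find P(4 < X ≤ 9), we use:
P(4 < X ≤ 9) = P(X ≤ 9) - P(X ≤ 4)
                 = F(9) - F(4)
                 = 0.833695 - 0.115324
                 = 0.718371

So there's approximately a 71.8% chance that X falls in this range.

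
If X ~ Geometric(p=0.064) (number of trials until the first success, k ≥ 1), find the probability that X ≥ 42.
0.066422

We have X ~ Geometric(p=0.064) (number of trials until the first success, k ≥ 1).

For discrete distributions, P(X ≥ 42) = 1 - P(X ≤ 41).

P(X ≤ 41) = 0.933578
P(X ≥ 42) = 1 - 0.933578 = 0.066422

So there's approximately a 6.6% chance that X is at least 42.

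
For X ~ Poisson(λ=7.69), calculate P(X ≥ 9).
0.364269

We have X ~ Poisson(λ=7.69).

For discrete distributions, P(X ≥ 9) = 1 - P(X ≤ 8).

P(X ≤ 8) = 0.635731
P(X ≥ 9) = 1 - 0.635731 = 0.364269

So there's approximately a 36.4% chance that X is at least 9.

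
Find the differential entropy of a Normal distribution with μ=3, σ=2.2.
2.2074 nats

We have X ~ Normal(μ=3, σ=2.2).

The differential entropy measures the uncertainty or information content of the distribution.

For a Normal distribution with μ=3, σ=2.2:
h(X) = 2.2074 nats

(In bits, this would be 3.1846 bits.)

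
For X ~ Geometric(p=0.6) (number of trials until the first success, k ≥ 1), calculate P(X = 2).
0.240000

We have X ~ Geometric(p=0.6) (number of trials until the first success, k ≥ 1).

For a Geometric distribution, the PMF gives us the probability of each outcome.

Using the PMF formula:
P(X = 2) = 0.240000

Rounded to 4 decimal places: 0.2400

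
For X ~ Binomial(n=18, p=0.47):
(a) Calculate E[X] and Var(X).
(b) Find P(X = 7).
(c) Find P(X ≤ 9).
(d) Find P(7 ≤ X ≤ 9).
(a) E[X] = 8.4600, Var(X) = 4.4838
(b) P(X = 7) = 0.149443
(c) P(X ≤ 9) = 0.688973
(d) P(7 ≤ X ≤ 9) = 0.511211

We have X ~ Binomial(n=18, p=0.47).

(a) Moments:
E[X] = 8.4600
Var(X) = 4.4838
σ = √Var(X) = 2.1175

(b) Point probability using PMF:
P(X = 7) = 0.149443

(c) Cumulative probability using CDF:
P(X ≤ 9) = F(9) = 0.688973

(d) Range probability:
P(7 ≤ X ≤ 9) = P(X ≤ 9) - P(X ≤ 6)
                   = F(9) - F(6)
                   = 0.688973 - 0.177762
                   = 0.511211

This means approximately 51.1% of outcomes fall in the interval [7, 9].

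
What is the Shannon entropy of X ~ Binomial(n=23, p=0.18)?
2.0173 nats

We have X ~ Binomial(n=23, p=0.18).

The Shannon entropy measures the uncertainty or information content of the distribution.

For a Binomial distribution with n=23, p=0.18:
H(X) = 2.0173 nats

(In bits, this would be 2.9103 bits.)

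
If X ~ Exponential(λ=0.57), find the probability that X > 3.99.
0.102869

We have X ~ Exponential(λ=0.57).

P(X > 3.99) = 1 - P(X ≤ 3.99)
                = 1 - F(3.99)
                = 1 - 0.897131
                = 0.102869

So there's approximately a 10.3% chance that X exceeds 3.99.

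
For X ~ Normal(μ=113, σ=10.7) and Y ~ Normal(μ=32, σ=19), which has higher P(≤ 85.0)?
Y has higher probability (P(Y ≤ 85.0) = 0.9974 > P(X ≤ 85.0) = 0.0044)

Compute P(≤ 85.0) for each distribution:

X ~ Normal(μ=113, σ=10.7):
P(X ≤ 85.0) = 0.0044

Y ~ Normal(μ=32, σ=19):
P(Y ≤ 85.0) = 0.9974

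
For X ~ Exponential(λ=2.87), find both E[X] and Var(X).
E[X] = 0.3484, Var(X) = 0.1214

We have X ~ Exponential(λ=2.87).

For an Exponential distribution with λ=2.87:

Expected value:
E[X] = 0.3484

Variance:
Var(X) = 0.1214

Standard deviation:
σ = √Var(X) = 0.3484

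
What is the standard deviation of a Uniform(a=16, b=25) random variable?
2.5981

We have X ~ Uniform(a=16, b=25).

For a Uniform distribution with a=16, b=25:
σ = √Var(X) = 2.5981

The standard deviation is the square root of the variance.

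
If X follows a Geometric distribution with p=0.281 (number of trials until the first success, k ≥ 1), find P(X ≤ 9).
0.948648

We have X ~ Geometric(p=0.281) (number of trials until the first success, k ≥ 1).

The CDF gives us P(X ≤ k).

Using the CDF:
P(X ≤ 9) = 0.948648

This means there's approximately a 94.9% chance that X is at most 9.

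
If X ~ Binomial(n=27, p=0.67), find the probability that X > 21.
0.076965

We have X ~ Binomial(n=27, p=0.67).

P(X > 21) = 1 - P(X ≤ 21)
                = 1 - F(21)
                = 1 - 0.923035
                = 0.076965

So there's approximately a 7.7% chance that X exceeds 21.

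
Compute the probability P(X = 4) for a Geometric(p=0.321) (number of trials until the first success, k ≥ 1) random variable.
0.100488

We have X ~ Geometric(p=0.321) (number of trials until the first success, k ≥ 1).

For a Geometric distribution, the PMF gives us the probability of each outcome.

Using the PMF formula:
P(X = 4) = 0.100488

Rounded to 4 decimal places: 0.1005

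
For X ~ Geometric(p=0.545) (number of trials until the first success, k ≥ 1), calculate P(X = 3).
0.112829

We have X ~ Geometric(p=0.545) (number of trials until the first success, k ≥ 1).

For a Geometric distribution, the PMF gives us the probability of each outcome.

Using the PMF formula:
P(X = 3) = 0.112829

Rounded to 4 decimal places: 0.1128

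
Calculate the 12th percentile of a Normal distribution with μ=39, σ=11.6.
25.3702

We have X ~ Normal(μ=39, σ=11.6).

We want to find x such that P(X ≤ x) = 0.12.

This is the 12th percentile, which means 12% of values fall below this point.

Using the inverse CDF (quantile function):
x = F⁻¹(0.12) = 25.3702

Verification: P(X ≤ 25.3702) = 0.12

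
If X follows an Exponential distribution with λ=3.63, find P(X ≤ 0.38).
0.748270

We have X ~ Exponential(λ=3.63).

The CDF gives us P(X ≤ k).

Using the CDF:
P(X ≤ 0.38) = 0.748270

This means there's approximately a 74.8% chance that X is at most 0.38.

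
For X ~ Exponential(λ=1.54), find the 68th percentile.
0.7399

We have X ~ Exponential(λ=1.54).

We want to find x such that P(X ≤ x) = 0.68.

This is the 68th percentile, which means 68% of values fall below this point.

Using the inverse CDF (quantile function):
x = F⁻¹(0.68) = 0.7399

Verification: P(X ≤ 0.7399) = 0.68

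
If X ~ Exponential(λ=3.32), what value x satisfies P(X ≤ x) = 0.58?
0.2613

We have X ~ Exponential(λ=3.32).

We want to find x such that P(X ≤ x) = 0.58.

This is the 58th percentile, which means 58% of values fall below this point.

Using the inverse CDF (quantile function):
x = F⁻¹(0.58) = 0.2613

Verification: P(X ≤ 0.2613) = 0.58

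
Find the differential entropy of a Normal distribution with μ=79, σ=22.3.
4.5235 nats

We have X ~ Normal(μ=79, σ=22.3).

The differential entropy measures the uncertainty or information content of the distribution.

For a Normal distribution with μ=79, σ=22.3:
h(X) = 4.5235 nats

(In bits, this would be 6.5261 bits.)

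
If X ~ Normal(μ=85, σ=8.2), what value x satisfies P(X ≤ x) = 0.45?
83.9696

We have X ~ Normal(μ=85, σ=8.2).

We want to find x such that P(X ≤ x) = 0.45.

This is the 45th percentile, which means 45% of values fall below this point.

Using the inverse CDF (quantile function):
x = F⁻¹(0.45) = 83.9696

Verification: P(X ≤ 83.9696) = 0.45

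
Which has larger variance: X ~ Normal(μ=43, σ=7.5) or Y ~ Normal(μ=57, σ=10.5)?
Y has larger variance (110.2500 > 56.2500)

Compute the variance for each distribution:

X ~ Normal(μ=43, σ=7.5):
Var(X) = 56.2500

Y ~ Normal(μ=57, σ=10.5):
Var(Y) = 110.2500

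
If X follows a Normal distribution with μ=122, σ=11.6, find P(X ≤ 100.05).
0.029229

We have X ~ Normal(μ=122, σ=11.6).

The CDF gives us P(X ≤ k).

Using the CDF:
P(X ≤ 100.05) = 0.029229

This means there's approximately a 2.9% chance that X is at most 100.05.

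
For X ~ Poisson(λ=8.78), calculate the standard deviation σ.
2.9631

We have X ~ Poisson(λ=8.78).

For a Poisson distribution with λ=8.78:
σ = √Var(X) = 2.9631

The standard deviation is the square root of the variance.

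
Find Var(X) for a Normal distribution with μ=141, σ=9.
81.0000

We have X ~ Normal(μ=141, σ=9).

For a Normal distribution with μ=141, σ=9:
Var(X) = 81.0000

The variance measures the spread of the distribution around the mean.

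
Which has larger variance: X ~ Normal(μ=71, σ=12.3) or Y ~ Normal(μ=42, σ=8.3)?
X has larger variance (151.2900 > 68.8900)

Compute the variance for each distribution:

X ~ Normal(μ=71, σ=12.3):
Var(X) = 151.2900

Y ~ Normal(μ=42, σ=8.3):
Var(Y) = 68.8900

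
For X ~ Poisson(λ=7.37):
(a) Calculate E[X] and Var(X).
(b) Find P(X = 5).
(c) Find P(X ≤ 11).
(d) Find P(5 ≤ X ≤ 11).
(a) E[X] = 7.3700, Var(X) = 7.3700
(b) P(X = 5) = 0.114132
(c) P(X ≤ 11) = 0.928136
(d) P(5 ≤ X ≤ 11) = 0.786304

We have X ~ Poisson(λ=7.37).

(a) Moments:
E[X] = 7.3700
Var(X) = 7.3700
σ = √Var(X) = 2.7148

(b) Point probability using PMF:
P(X = 5) = 0.114132

(c) Cumulative probability using CDF:
P(X ≤ 11) = F(11) = 0.928136

(d) Range probability:
P(5 ≤ X ≤ 11) = P(X ≤ 11) - P(X ≤ 4)
                   = F(11) - F(4)
                   = 0.928136 - 0.141832
                   = 0.786304

This means approximately 78.6% of outcomes fall in the interval [5, 11].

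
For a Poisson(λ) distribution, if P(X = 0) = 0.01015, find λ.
λ = 4.5903

For a Poisson(λ) distribution, the PMF at 0 is:
P(X = 0) = λ^0 e^(-λ) / 0! = e^(-λ)

Given P(X = 0) = 0.01015:
e^(-λ) = 0.01015
-λ = ln(0.01015)
λ = -ln(0.01015) = 4.5903

Verification: e^(-4.5903) = 0.01015 ✓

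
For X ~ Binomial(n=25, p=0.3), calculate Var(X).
5.2500

We have X ~ Binomial(n=25, p=0.3).

For a Binomial distribution with n=25, p=0.3:
Var(X) = 5.2500

The variance measures the spread of the distribution around the mean.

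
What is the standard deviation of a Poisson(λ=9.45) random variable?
3.0741

We have X ~ Poisson(λ=9.45).

For a Poisson distribution with λ=9.45:
σ = √Var(X) = 3.0741

The standard deviation is the square root of the variance.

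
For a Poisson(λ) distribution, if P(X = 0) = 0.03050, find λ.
λ = 3.4900

For a Poisson(λ) distribution, the PMF at 0 is:
P(X = 0) = λ^0 e^(-λ) / 0! = e^(-λ)

Given P(X = 0) = 0.03050:
e^(-λ) = 0.03050
-λ = ln(0.03050)
λ = -ln(0.03050) = 3.4900

Verification: e^(-3.4900) = 0.03050 ✓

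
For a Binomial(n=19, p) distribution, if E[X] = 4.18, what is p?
p = 0.22

For a Binomial(n, p) distribution:
E[X] = n × p

Given n = 19 and E[X] = 4.18:
4.18 = 19 × p
p = 4.18 / 19 = 0.22

Verification: Binomial(19, 0.22) has E[X] = 4.18 ✓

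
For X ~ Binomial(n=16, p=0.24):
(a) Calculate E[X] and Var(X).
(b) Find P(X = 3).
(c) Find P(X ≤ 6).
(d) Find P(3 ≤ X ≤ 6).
(a) E[X] = 3.8400, Var(X) = 2.9184
(b) P(X = 3) = 0.218473
(c) P(X ≤ 6) = 0.934250
(d) P(3 ≤ X ≤ 6) = 0.711018

We have X ~ Binomial(n=16, p=0.24).

(a) Moments:
E[X] = 3.8400
Var(X) = 2.9184
σ = √Var(X) = 1.7083

(b) Point probability using PMF:
P(X = 3) = 0.218473

(c) Cumulative probability using CDF:
P(X ≤ 6) = F(6) = 0.934250

(d) Range probability:
P(3 ≤ X ≤ 6) = P(X ≤ 6) - P(X ≤ 2)
                   = F(6) - F(2)
                   = 0.934250 - 0.223233
                   = 0.711018

This means approximately 71.1% of outcomes fall in the interval [3, 6].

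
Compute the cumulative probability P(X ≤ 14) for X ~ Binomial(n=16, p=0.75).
0.936524

We have X ~ Binomial(n=16, p=0.75).

The CDF gives us P(X ≤ k).

Using the CDF:
P(X ≤ 14) = 0.936524

This means there's approximately a 93.7% chance that X is at most 14.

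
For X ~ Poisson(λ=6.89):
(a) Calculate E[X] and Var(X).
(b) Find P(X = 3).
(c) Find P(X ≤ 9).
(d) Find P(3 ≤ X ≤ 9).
(a) E[X] = 6.8900, Var(X) = 6.8900
(b) P(X = 3) = 0.055490
(c) P(X ≤ 9) = 0.841473
(d) P(3 ≤ X ≤ 9) = 0.809280

We have X ~ Poisson(λ=6.89).

(a) Moments:
E[X] = 6.8900
Var(X) = 6.8900
σ = √Var(X) = 2.6249

(b) Point probability using PMF:
P(X = 3) = 0.055490

(c) Cumulative probability using CDF:
P(X ≤ 9) = F(9) = 0.841473

(d) Range probability:
P(3 ≤ X ≤ 9) = P(X ≤ 9) - P(X ≤ 2)
                   = F(9) - F(2)
                   = 0.841473 - 0.032193
                   = 0.809280

This means approximately 80.9% of outcomes fall in the interval [3, 9].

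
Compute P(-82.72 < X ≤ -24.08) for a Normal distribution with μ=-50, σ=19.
0.871224

We have X ~ Normal(μ=-50, σ=19).

To find P(-82.72 < X ≤ -24.08), we use:
P(-82.72 < X ≤ -24.08) = P(X ≤ -24.08) - P(X ≤ -82.72)
                 = F(-24.08) - F(-82.72)
                 = 0.913749 - 0.042525
                 = 0.871224

So there's approximately a 87.1% chance that X falls in this range.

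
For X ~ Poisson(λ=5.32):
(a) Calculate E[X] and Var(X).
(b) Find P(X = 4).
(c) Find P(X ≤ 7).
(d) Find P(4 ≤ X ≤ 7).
(a) E[X] = 5.3200, Var(X) = 5.3200
(b) P(X = 4) = 0.163301
(c) P(X ≤ 7) = 0.831142
(d) P(4 ≤ X ≤ 7) = 0.608199

We have X ~ Poisson(λ=5.32).

(a) Moments:
E[X] = 5.3200
Var(X) = 5.3200
σ = √Var(X) = 2.3065

(b) Point probability using PMF:
P(X = 4) = 0.163301

(c) Cumulative probability using CDF:
P(X ≤ 7) = F(7) = 0.831142

(d) Range probability:
P(4 ≤ X ≤ 7) = P(X ≤ 7) - P(X ≤ 3)
                   = F(7) - F(3)
                   = 0.831142 - 0.222943
                   = 0.608199

This means approximately 60.8% of outcomes fall in the interval [4, 7].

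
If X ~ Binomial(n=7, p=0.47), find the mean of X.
3.2900

We have X ~ Binomial(n=7, p=0.47).

For a Binomial distribution with n=7, p=0.47:
E[X] = 3.2900

This is the expected (average) value of X.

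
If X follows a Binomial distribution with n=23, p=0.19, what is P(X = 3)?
0.179548

We have X ~ Binomial(n=23, p=0.19).

For a Binomial distribution, the PMF gives us the probability of each outcome.

Using the PMF formula:
P(X = 3) = 0.179548

Rounded to 4 decimal places: 0.1795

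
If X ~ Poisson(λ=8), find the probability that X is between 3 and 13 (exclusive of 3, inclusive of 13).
0.923439

We have X ~ Poisson(λ=8).

To find P(3 < X ≤ 13), we use:
P(3 < X ≤ 13) = P(X ≤ 13) - P(X ≤ 3)
                 = F(13) - F(3)
                 = 0.965819 - 0.042380
                 = 0.923439

So there's approximately a 92.3% chance that X falls in this range.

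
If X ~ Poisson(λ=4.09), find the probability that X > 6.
0.120261

We have X ~ Poisson(λ=4.09).

P(X > 6) = 1 - P(X ≤ 6)
                = 1 - F(6)
                = 1 - 0.879739
                = 0.120261

So there's approximately a 12.0% chance that X exceeds 6.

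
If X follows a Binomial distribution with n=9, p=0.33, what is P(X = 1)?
0.120602

We have X ~ Binomial(n=9, p=0.33).

For a Binomial distribution, the PMF gives us the probability of each outcome.

Using the PMF formula:
P(X = 1) = 0.120602

Rounded to 4 decimal places: 0.1206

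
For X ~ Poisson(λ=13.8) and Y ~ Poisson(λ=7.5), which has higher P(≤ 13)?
Y has higher probability (P(Y ≤ 13) = 0.9784 > P(X ≤ 13) = 0.4858)

Compute P(≤ 13) for each distribution:

X ~ Poisson(λ=13.8):
P(X ≤ 13) = 0.4858

Y ~ Poisson(λ=7.5):
P(Y ≤ 13) = 0.9784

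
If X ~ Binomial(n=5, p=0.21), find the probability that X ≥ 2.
0.283319

We have X ~ Binomial(n=5, p=0.21).

For discrete distributions, P(X ≥ 2) = 1 - P(X ≤ 1).

P(X ≤ 1) = 0.716681
P(X ≥ 2) = 1 - 0.716681 = 0.283319

So there's approximately a 28.3% chance that X is at least 2.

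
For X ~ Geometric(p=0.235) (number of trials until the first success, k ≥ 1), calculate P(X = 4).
0.105209

We have X ~ Geometric(p=0.235) (number of trials until the first success, k ≥ 1).

For a Geometric distribution, the PMF gives us the probability of each outcome.

Using the PMF formula:
P(X = 4) = 0.105209

Rounded to 4 decimal places: 0.1052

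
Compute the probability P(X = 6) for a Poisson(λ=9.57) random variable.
0.074463

We have X ~ Poisson(λ=9.57).

For a Poisson distribution, the PMF gives us the probability of each outcome.

Using the PMF formula:
P(X = 6) = 0.074463

Rounded to 4 decimal places: 0.0745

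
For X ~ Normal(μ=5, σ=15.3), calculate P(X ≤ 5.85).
0.522152

We have X ~ Normal(μ=5, σ=15.3).

The CDF gives us P(X ≤ k).

Using the CDF:
P(X ≤ 5.85) = 0.522152

This means there's approximately a 52.2% chance that X is at most 5.85.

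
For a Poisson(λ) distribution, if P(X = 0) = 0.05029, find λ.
λ = 2.9899

For a Poisson(λ) distribution, the PMF at 0 is:
P(X = 0) = λ^0 e^(-λ) / 0! = e^(-λ)

Given P(X = 0) = 0.05029:
e^(-λ) = 0.05029
-λ = ln(0.05029)
λ = -ln(0.05029) = 2.9899

Verification: e^(-2.9899) = 0.05029 ✓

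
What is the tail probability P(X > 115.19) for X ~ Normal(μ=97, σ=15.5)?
0.120288

We have X ~ Normal(μ=97, σ=15.5).

P(X > 115.19) = 1 - P(X ≤ 115.19)
                = 1 - F(115.19)
                = 1 - 0.879712
                = 0.120288

So there's approximately a 12.0% chance that X exceeds 115.19.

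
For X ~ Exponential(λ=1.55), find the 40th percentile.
0.3296

We have X ~ Exponential(λ=1.55).

We want to find x such that P(X ≤ x) = 0.4.

This is the 40th percentile, which means 40% of values fall below this point.

Using the inverse CDF (quantile function):
x = F⁻¹(0.4) = 0.3296

Verification: P(X ≤ 0.3296) = 0.4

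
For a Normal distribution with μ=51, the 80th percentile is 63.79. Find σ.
σ = 15.1969

For X ~ Normal(μ, σ), the p-th percentile satisfies x = μ + z_p × σ,
where z_p = Φ⁻¹(p) is the standard normal quantile.

Step 1: z_{0.8} = Φ⁻¹(0.8) = 0.8416

Step 2: Solve for σ:
63.79 = 51 + 0.8416 × σ
σ = (63.79 - 51) / 0.8416
σ = 12.79 / 0.8416
σ = 15.1969

Verification: μ + z × σ = 51 + 0.8416 × 15.1969 = 63.79 ✓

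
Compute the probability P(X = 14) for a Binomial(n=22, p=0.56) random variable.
0.133996

We have X ~ Binomial(n=22, p=0.56).

For a Binomial distribution, the PMF gives us the probability of each outcome.

Using the PMF formula:
P(X = 14) = 0.133996

Rounded to 4 decimal places: 0.1340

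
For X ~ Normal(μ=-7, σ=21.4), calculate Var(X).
457.9600

We have X ~ Normal(μ=-7, σ=21.4).

For a Normal distribution with μ=-7, σ=21.4:
Var(X) = 457.9600

The variance measures the spread of the distribution around the mean.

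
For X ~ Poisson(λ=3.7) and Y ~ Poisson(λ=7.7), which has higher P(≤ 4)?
X has higher probability (P(X ≤ 4) = 0.6872 > P(Y ≤ 4) = 0.1181)

Compute P(≤ 4) for each distribution:

X ~ Poisson(λ=3.7):
P(X ≤ 4) = 0.6872

Y ~ Poisson(λ=7.7):
P(Y ≤ 4) = 0.1181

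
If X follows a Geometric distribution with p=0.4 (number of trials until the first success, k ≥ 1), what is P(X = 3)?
0.144000

We have X ~ Geometric(p=0.4) (number of trials until the first success, k ≥ 1).

For a Geometric distribution, the PMF gives us the probability of each outcome.

Using the PMF formula:
P(X = 3) = 0.144000

Rounded to 4 decimal places: 0.1440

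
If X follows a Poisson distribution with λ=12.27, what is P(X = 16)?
0.059170

We have X ~ Poisson(λ=12.27).

For a Poisson distribution, the PMF gives us the probability of each outcome.

Using the PMF formula:
P(X = 16) = 0.059170

Rounded to 4 decimal places: 0.0592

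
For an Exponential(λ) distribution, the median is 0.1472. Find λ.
λ = 4.7089

For X ~ Exponential(λ), the CDF is F(x) = 1 - e^(-λx).
The median m satisfies F(m) = 0.5:
1 - e^(-λm) = 0.5
e^(-λm) = 0.5
λm = ln(2)
m = ln(2) / λ

Given m = 0.1472:
λ = ln(2) / 0.1472 = 0.693147 / 0.1472 = 4.7089

Verification: ln(2) / 4.7089 = 0.1472 ✓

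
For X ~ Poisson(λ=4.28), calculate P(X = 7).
0.072260

We have X ~ Poisson(λ=4.28).

For a Poisson distribution, the PMF gives us the probability of each outcome.

Using the PMF formula:
P(X = 7) = 0.072260

Rounded to 4 decimal places: 0.0723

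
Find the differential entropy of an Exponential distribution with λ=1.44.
0.6354 nats

We have X ~ Exponential(λ=1.44).

The differential entropy measures the uncertainty or information content of the distribution.

For an Exponential distribution with λ=1.44:
h(X) = 0.6354 nats

(In bits, this would be 0.9166 bits.)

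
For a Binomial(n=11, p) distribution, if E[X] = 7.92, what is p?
p = 0.72

For a Binomial(n, p) distribution:
E[X] = n × p

Given n = 11 and E[X] = 7.92:
7.92 = 11 × p
p = 7.92 / 11 = 0.72

Verification: Binomial(11, 0.72) has E[X] = 7.92 ✓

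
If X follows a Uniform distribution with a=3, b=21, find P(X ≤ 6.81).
0.211667

We have X ~ Uniform(a=3, b=21).

The CDF gives us P(X ≤ k).

Using the CDF:
P(X ≤ 6.81) = 0.211667

This means there's approximately a 21.2% chance that X is at most 6.81.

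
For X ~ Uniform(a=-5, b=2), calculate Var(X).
4.0833

We have X ~ Uniform(a=-5, b=2).

For a Uniform distribution with a=-5, b=2:
Var(X) = 4.0833

The variance measures the spread of the distribution around the mean.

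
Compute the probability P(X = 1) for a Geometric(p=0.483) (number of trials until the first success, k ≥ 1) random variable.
0.483000

We have X ~ Geometric(p=0.483) (number of trials until the first success, k ≥ 1).

For a Geometric distribution, the PMF gives us the probability of each outcome.

Using the PMF formula:
P(X = 1) = 0.483000

Rounded to 4 decimal places: 0.4830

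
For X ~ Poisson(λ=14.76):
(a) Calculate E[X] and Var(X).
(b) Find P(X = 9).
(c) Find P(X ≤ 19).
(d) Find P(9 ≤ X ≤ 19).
(a) E[X] = 14.7600, Var(X) = 14.7600
(b) P(X = 9) = 0.035631
(c) P(X ≤ 19) = 0.888169
(d) P(9 ≤ X ≤ 19) = 0.845786

We have X ~ Poisson(λ=14.76).

(a) Moments:
E[X] = 14.7600
Var(X) = 14.7600
σ = √Var(X) = 3.8419

(b) Point probability using PMF:
P(X = 9) = 0.035631

(c) Cumulative probability using CDF:
P(X ≤ 19) = F(19) = 0.888169

(d) Range probability:
P(9 ≤ X ≤ 19) = P(X ≤ 19) - P(X ≤ 8)
                   = F(19) - F(8)
                   = 0.888169 - 0.042383
                   = 0.845786

This means approximately 84.6% of outcomes fall in the interval [9, 19].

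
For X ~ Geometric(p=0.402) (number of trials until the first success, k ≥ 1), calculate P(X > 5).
0.076473

We have X ~ Geometric(p=0.402) (number of trials until the first success, k ≥ 1).

P(X > 5) = 1 - P(X ≤ 5)
                = 1 - F(5)
                = 1 - 0.923527
                = 0.076473

So there's approximately a 7.6% chance that X exceeds 5.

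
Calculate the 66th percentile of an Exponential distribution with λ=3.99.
0.2704

We have X ~ Exponential(λ=3.99).

We want to find x such that P(X ≤ x) = 0.66.

This is the 66th percentile, which means 66% of values fall below this point.

Using the inverse CDF (quantile function):
x = F⁻¹(0.66) = 0.2704

Verification: P(X ≤ 0.2704) = 0.66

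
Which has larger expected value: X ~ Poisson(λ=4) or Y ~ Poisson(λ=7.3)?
Y has larger mean (7.3000 > 4.0000)

Compute the expected value for each distribution:

X ~ Poisson(λ=4):
E[X] = 4.0000

Y ~ Poisson(λ=7.3):
E[Y] = 7.3000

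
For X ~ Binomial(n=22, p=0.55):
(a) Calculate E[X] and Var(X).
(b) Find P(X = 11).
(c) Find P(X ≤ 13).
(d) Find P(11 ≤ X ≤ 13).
(a) E[X] = 12.1000, Var(X) = 5.4450
(b) P(X = 11) = 0.150585
(c) P(X ≤ 13) = 0.723618
(d) P(11 ≤ X ≤ 13) = 0.477914

We have X ~ Binomial(n=22, p=0.55).

(a) Moments:
E[X] = 12.1000
Var(X) = 5.4450
σ = √Var(X) = 2.3335

(b) Point probability using PMF:
P(X = 11) = 0.150585

(c) Cumulative probability using CDF:
P(X ≤ 13) = F(13) = 0.723618

(d) Range probability:
P(11 ≤ X ≤ 13) = P(X ≤ 13) - P(X ≤ 10)
                   = F(13) - F(10)
                   = 0.723618 - 0.245704
                   = 0.477914

This means approximately 47.8% of outcomes fall in the interval [11, 13].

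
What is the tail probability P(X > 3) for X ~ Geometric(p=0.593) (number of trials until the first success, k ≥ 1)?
0.067419

We have X ~ Geometric(p=0.593) (number of trials until the first success, k ≥ 1).

P(X > 3) = 1 - P(X ≤ 3)
                = 1 - F(3)
                = 1 - 0.932581
                = 0.067419

So there's approximately a 6.7% chance that X exceeds 3.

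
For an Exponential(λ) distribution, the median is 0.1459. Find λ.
λ = 4.7508

For X ~ Exponential(λ), the CDF is F(x) = 1 - e^(-λx).
The median m satisfies F(m) = 0.5:
1 - e^(-λm) = 0.5
e^(-λm) = 0.5
λm = ln(2)
m = ln(2) / λ

Given m = 0.1459:
λ = ln(2) / 0.1459 = 0.693147 / 0.1459 = 4.7508

Verification: ln(2) / 4.7508 = 0.1459 ✓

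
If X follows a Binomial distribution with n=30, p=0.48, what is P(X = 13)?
0.127792

We have X ~ Binomial(n=30, p=0.48).

For a Binomial distribution, the PMF gives us the probability of each outcome.

Using the PMF formula:
P(X = 13) = 0.127792

Rounded to 4 decimal places: 0.1278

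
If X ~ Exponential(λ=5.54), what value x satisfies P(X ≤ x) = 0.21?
0.0425

We have X ~ Exponential(λ=5.54).

We want to find x such that P(X ≤ x) = 0.21.

This is the 21st percentile, which means 21% of values fall below this point.

Using the inverse CDF (quantile function):
x = F⁻¹(0.21) = 0.0425

Verification: P(X ≤ 0.0425) = 0.21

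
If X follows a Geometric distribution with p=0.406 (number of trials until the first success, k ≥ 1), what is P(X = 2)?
0.241164

We have X ~ Geometric(p=0.406) (number of trials until the first success, k ≥ 1).

For a Geometric distribution, the PMF gives us the probability of each outcome.

Using the PMF formula:
P(X = 2) = 0.241164

Rounded to 4 decimal places: 0.2412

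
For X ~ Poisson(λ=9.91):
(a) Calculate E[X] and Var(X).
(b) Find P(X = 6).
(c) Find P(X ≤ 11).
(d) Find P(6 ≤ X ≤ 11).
(a) E[X] = 9.9100, Var(X) = 9.9100
(b) P(X = 6) = 0.065351
(c) P(X ≤ 11) = 0.706965
(d) P(6 ≤ X ≤ 11) = 0.636396

We have X ~ Poisson(λ=9.91).

(a) Moments:
E[X] = 9.9100
Var(X) = 9.9100
σ = √Var(X) = 3.1480

(b) Point probability using PMF:
P(X = 6) = 0.065351

(c) Cumulative probability using CDF:
P(X ≤ 11) = F(11) = 0.706965

(d) Range probability:
P(6 ≤ X ≤ 11) = P(X ≤ 11) - P(X ≤ 5)
                   = F(11) - F(5)
                   = 0.706965 - 0.070568
                   = 0.636396

This means approximately 63.6% of outcomes fall in the interval [6, 11].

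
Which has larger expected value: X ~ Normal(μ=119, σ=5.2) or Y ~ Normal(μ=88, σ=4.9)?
X has larger mean (119.0000 > 88.0000)

Compute the expected value for each distribution:

X ~ Normal(μ=119, σ=5.2):
E[X] = 119.0000

Y ~ Normal(μ=88, σ=4.9):
E[Y] = 88.0000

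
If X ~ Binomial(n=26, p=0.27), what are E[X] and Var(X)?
E[X] = 7.0200, Var(X) = 5.1246

We have X ~ Binomial(n=26, p=0.27).

For a Binomial distribution with n=26, p=0.27:

Expected value:
E[X] = 7.0200

Variance:
Var(X) = 5.1246

Standard deviation:
σ = √Var(X) = 2.2638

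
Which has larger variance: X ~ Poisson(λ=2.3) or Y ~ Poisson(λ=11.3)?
Y has larger variance (11.3000 > 2.3000)

Compute the variance for each distribution:

X ~ Poisson(λ=2.3):
Var(X) = 2.3000

Y ~ Poisson(λ=11.3):
Var(Y) = 11.3000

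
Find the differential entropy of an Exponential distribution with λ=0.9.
1.1054 nats

We have X ~ Exponential(λ=0.9).

The differential entropy measures the uncertainty or information content of the distribution.

For an Exponential distribution with λ=0.9:
h(X) = 1.1054 nats

(In bits, this would be 1.5947 bits.)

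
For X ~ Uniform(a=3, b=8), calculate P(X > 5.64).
0.472000

We have X ~ Uniform(a=3, b=8).

P(X > 5.64) = 1 - P(X ≤ 5.64)
                = 1 - F(5.64)
                = 1 - 0.528000
                = 0.472000

So there's approximately a 47.2% chance that X exceeds 5.64.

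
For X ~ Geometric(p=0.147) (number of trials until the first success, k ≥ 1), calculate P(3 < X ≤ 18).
0.563492

We have X ~ Geometric(p=0.147) (number of trials until the first success, k ≥ 1).

To find P(3 < X ≤ 18), we use:
P(3 < X ≤ 18) = P(X ≤ 18) - P(X ≤ 3)
                 = F(18) - F(3)
                 = 0.942841 - 0.379350
                 = 0.563492

So there's approximately a 56.3% chance that X falls in this range.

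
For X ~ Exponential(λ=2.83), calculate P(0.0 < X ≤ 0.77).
0.886857

We have X ~ Exponential(λ=2.83).

To find P(0.0 < X ≤ 0.77), we use:
P(0.0 < X ≤ 0.77) = P(X ≤ 0.77) - P(X ≤ 0.0)
                 = F(0.77) - F(0.0)
                 = 0.886857 - 0.000000
                 = 0.886857

So there's approximately a 88.7% chance that X falls in this range.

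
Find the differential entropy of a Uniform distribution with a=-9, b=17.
3.2581 nats

We have X ~ Uniform(a=-9, b=17).

The differential entropy measures the uncertainty or information content of the distribution.

For a Uniform distribution with a=-9, b=17:
h(X) = 3.2581 nats

(In bits, this would be 4.7004 bits.)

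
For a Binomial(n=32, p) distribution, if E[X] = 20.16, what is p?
p = 0.63

For a Binomial(n, p) distribution:
E[X] = n × p

Given n = 32 and E[X] = 20.16:
20.16 = 32 × p
p = 20.16 / 32 = 0.63

Verification: Binomial(32, 0.63) has E[X] = 20.16 ✓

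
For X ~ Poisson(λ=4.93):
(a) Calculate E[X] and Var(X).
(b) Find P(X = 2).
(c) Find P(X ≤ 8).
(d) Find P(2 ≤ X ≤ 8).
(a) E[X] = 4.9300, Var(X) = 4.9300
(b) P(X = 2) = 0.087820
(c) P(X ≤ 8) = 0.936380
(d) P(2 ≤ X ≤ 8) = 0.893527

We have X ~ Poisson(λ=4.93).

(a) Moments:
E[X] = 4.9300
Var(X) = 4.9300
σ = √Var(X) = 2.2204

(b) Point probability using PMF:
P(X = 2) = 0.087820

(c) Cumulative probability using CDF:
P(X ≤ 8) = F(8) = 0.936380

(d) Range probability:
P(2 ≤ X ≤ 8) = P(X ≤ 8) - P(X ≤ 1)
                   = F(8) - F(1)
                   = 0.936380 - 0.042853
                   = 0.893527

This means approximately 89.4% of outcomes fall in the interval [2, 8].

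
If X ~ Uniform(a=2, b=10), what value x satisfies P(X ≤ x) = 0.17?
3.3600

We have X ~ Uniform(a=2, b=10).

We want to find x such that P(X ≤ x) = 0.17.

This is the 17th percentile, which means 17% of values fall below this point.

Using the inverse CDF (quantile function):
x = F⁻¹(0.17) = 3.3600

Verification: P(X ≤ 3.3600) = 0.17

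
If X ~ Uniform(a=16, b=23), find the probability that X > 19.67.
0.475714

We have X ~ Uniform(a=16, b=23).

P(X > 19.67) = 1 - P(X ≤ 19.67)
                = 1 - F(19.67)
                = 1 - 0.524286
                = 0.475714

So there's approximately a 47.6% chance that X exceeds 19.67.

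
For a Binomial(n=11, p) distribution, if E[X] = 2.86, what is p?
p = 0.26

For a Binomial(n, p) distribution:
E[X] = n × p

Given n = 11 and E[X] = 2.86:
2.86 = 11 × p
p = 2.86 / 11 = 0.26

Verification: Binomial(11, 0.26) has E[X] = 2.86 ✓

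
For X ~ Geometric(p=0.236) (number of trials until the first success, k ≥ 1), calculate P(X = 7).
0.046932

We have X ~ Geometric(p=0.236) (number of trials until the first success, k ≥ 1).

For a Geometric distribution, the PMF gives us the probability of each outcome.

Using the PMF formula:
P(X = 7) = 0.046932

Rounded to 4 decimal places: 0.0469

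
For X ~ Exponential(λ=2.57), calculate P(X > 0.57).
0.231101

We have X ~ Exponential(λ=2.57).

P(X > 0.57) = 1 - P(X ≤ 0.57)
                = 1 - F(0.57)
                = 1 - 0.768899
                = 0.231101

So there's approximately a 23.1% chance that X exceeds 0.57.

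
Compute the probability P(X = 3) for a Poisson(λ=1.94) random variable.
0.174873

We have X ~ Poisson(λ=1.94).

For a Poisson distribution, the PMF gives us the probability of each outcome.

Using the PMF formula:
P(X = 3) = 0.174873

Rounded to 4 decimal places: 0.1749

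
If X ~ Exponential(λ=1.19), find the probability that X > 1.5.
0.167797

We have X ~ Exponential(λ=1.19).

P(X > 1.5) = 1 - P(X ≤ 1.5)
                = 1 - F(1.5)
                = 1 - 0.832203
                = 0.167797

So there's approximately a 16.8% chance that X exceeds 1.5.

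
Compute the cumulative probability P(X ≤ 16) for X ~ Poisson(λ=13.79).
0.773814

We have X ~ Poisson(λ=13.79).

The CDF gives us P(X ≤ k).

Using the CDF:
P(X ≤ 16) = 0.773814

This means there's approximately a 77.4% chance that X is at most 16.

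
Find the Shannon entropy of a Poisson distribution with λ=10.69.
2.5954 nats

We have X ~ Poisson(λ=10.69).

The Shannon entropy measures the uncertainty or information content of the distribution.

For a Poisson distribution with λ=10.69:
H(X) = 2.5954 nats

(In bits, this would be 3.7443 bits.)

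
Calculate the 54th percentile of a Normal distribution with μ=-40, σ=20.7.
-37.9210

We have X ~ Normal(μ=-40, σ=20.7).

We want to find x such that P(X ≤ x) = 0.54.

This is the 54th percentile, which means 54% of values fall below this point.

Using the inverse CDF (quantile function):
x = F⁻¹(0.54) = -37.9210

Verification: P(X ≤ -37.9210) = 0.54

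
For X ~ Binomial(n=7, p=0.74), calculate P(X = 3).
0.064812

We have X ~ Binomial(n=7, p=0.74).

For a Binomial distribution, the PMF gives us the probability of each outcome.

Using the PMF formula:
P(X = 3) = 0.064812

Rounded to 4 decimal places: 0.0648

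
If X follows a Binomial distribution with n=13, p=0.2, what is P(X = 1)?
0.178671

We have X ~ Binomial(n=13, p=0.2).

For a Binomial distribution, the PMF gives us the probability of each outcome.

Using the PMF formula:
P(X = 1) = 0.178671

Rounded to 4 decimal places: 0.1787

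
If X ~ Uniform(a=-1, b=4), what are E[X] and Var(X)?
E[X] = 1.5000, Var(X) = 2.0833

We have X ~ Uniform(a=-1, b=4).

For a Uniform distribution with a=-1, b=4:

Expected value:
E[X] = 1.5000

Variance:
Var(X) = 2.0833

Standard deviation:
σ = √Var(X) = 1.4434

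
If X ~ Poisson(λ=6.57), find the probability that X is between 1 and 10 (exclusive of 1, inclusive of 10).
0.918571

We have X ~ Poisson(λ=6.57).

To find P(1 < X ≤ 10), we use:
P(1 < X ≤ 10) = P(X ≤ 10) - P(X ≤ 1)
                 = F(10) - F(1)
                 = 0.929183 - 0.010612
                 = 0.918571

So there's approximately a 91.9% chance that X falls in this range.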